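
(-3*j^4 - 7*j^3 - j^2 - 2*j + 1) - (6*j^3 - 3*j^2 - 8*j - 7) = -3*j^4 - 13*j^3 + 2*j^2 + 6*j + 8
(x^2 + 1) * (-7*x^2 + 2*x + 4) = -7*x^4 + 2*x^3 - 3*x^2 + 2*x + 4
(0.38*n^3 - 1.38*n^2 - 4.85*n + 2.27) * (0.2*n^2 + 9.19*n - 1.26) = 0.076*n^5 + 3.2162*n^4 - 14.131*n^3 - 42.3787*n^2 + 26.9723*n - 2.8602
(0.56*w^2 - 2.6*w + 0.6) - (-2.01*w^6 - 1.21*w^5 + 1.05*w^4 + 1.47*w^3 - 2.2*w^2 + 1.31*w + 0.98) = 2.01*w^6 + 1.21*w^5 - 1.05*w^4 - 1.47*w^3 + 2.76*w^2 - 3.91*w - 0.38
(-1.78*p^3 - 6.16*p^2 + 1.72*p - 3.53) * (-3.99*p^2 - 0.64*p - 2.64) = 7.1022*p^5 + 25.7176*p^4 + 1.7788*p^3 + 29.2463*p^2 - 2.2816*p + 9.3192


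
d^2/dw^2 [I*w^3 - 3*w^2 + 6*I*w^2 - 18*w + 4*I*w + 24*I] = 6*I*w - 6 + 12*I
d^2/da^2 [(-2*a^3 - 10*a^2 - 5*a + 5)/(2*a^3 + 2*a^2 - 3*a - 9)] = 8*(-8*a^6 - 24*a^5 - 84*a^4 - 316*a^3 - 318*a^2 - 144*a - 135)/(8*a^9 + 24*a^8 - 12*a^7 - 172*a^6 - 198*a^5 + 270*a^4 + 783*a^3 + 243*a^2 - 729*a - 729)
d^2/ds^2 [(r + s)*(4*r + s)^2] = 18*r + 6*s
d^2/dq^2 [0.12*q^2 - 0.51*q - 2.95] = 0.240000000000000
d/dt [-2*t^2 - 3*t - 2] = -4*t - 3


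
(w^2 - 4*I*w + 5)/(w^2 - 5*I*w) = (w + I)/w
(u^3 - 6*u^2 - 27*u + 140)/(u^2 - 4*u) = u - 2 - 35/u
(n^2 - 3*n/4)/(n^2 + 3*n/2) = (4*n - 3)/(2*(2*n + 3))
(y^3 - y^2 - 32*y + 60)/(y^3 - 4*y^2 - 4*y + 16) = (y^2 + y - 30)/(y^2 - 2*y - 8)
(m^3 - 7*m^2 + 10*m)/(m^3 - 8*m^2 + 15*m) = (m - 2)/(m - 3)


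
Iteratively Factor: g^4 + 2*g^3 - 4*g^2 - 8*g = (g + 2)*(g^3 - 4*g) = (g + 2)^2*(g^2 - 2*g) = (g - 2)*(g + 2)^2*(g)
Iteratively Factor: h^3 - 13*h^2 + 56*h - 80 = (h - 5)*(h^2 - 8*h + 16) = (h - 5)*(h - 4)*(h - 4)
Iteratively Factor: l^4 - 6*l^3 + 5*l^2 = (l - 5)*(l^3 - l^2) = l*(l - 5)*(l^2 - l) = l*(l - 5)*(l - 1)*(l)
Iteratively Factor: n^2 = (n)*(n)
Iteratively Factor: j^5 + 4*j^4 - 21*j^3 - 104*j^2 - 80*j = (j + 4)*(j^4 - 21*j^2 - 20*j) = (j + 4)^2*(j^3 - 4*j^2 - 5*j) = (j - 5)*(j + 4)^2*(j^2 + j) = (j - 5)*(j + 1)*(j + 4)^2*(j)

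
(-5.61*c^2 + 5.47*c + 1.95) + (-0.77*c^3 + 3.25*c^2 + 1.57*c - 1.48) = -0.77*c^3 - 2.36*c^2 + 7.04*c + 0.47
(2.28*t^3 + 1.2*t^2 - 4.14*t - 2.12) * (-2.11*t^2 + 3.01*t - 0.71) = -4.8108*t^5 + 4.3308*t^4 + 10.7286*t^3 - 8.8402*t^2 - 3.4418*t + 1.5052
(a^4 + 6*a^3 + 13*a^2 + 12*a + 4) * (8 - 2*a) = -2*a^5 - 4*a^4 + 22*a^3 + 80*a^2 + 88*a + 32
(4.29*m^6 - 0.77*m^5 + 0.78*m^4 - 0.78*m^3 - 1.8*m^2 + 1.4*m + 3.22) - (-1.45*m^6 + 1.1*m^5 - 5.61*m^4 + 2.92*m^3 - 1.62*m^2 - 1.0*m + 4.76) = 5.74*m^6 - 1.87*m^5 + 6.39*m^4 - 3.7*m^3 - 0.18*m^2 + 2.4*m - 1.54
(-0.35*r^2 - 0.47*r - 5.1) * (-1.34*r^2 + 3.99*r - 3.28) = 0.469*r^4 - 0.7667*r^3 + 6.1067*r^2 - 18.8074*r + 16.728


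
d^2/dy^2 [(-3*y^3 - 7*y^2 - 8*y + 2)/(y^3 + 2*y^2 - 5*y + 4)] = 2*(-y^6 - 69*y^5 - 69*y^4 + 35*y^3 + 534*y^2 - 36*y - 238)/(y^9 + 6*y^8 - 3*y^7 - 40*y^6 + 63*y^5 + 78*y^4 - 317*y^3 + 396*y^2 - 240*y + 64)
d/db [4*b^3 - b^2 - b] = 12*b^2 - 2*b - 1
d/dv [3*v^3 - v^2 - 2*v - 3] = 9*v^2 - 2*v - 2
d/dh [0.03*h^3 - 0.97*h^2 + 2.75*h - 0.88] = 0.09*h^2 - 1.94*h + 2.75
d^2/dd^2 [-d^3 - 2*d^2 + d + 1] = -6*d - 4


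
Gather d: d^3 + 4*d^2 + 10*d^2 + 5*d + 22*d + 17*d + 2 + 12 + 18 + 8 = d^3 + 14*d^2 + 44*d + 40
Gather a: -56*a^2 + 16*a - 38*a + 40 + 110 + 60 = -56*a^2 - 22*a + 210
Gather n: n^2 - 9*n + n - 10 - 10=n^2 - 8*n - 20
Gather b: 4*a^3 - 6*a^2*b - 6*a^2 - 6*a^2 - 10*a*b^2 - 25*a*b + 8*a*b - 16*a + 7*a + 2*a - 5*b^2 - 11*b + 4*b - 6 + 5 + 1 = 4*a^3 - 12*a^2 - 7*a + b^2*(-10*a - 5) + b*(-6*a^2 - 17*a - 7)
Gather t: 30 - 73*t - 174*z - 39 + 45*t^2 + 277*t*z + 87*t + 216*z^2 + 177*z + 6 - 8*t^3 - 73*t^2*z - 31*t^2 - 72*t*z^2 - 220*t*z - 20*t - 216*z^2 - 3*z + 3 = -8*t^3 + t^2*(14 - 73*z) + t*(-72*z^2 + 57*z - 6)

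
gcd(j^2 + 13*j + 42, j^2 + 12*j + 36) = j + 6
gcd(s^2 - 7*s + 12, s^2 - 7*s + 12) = s^2 - 7*s + 12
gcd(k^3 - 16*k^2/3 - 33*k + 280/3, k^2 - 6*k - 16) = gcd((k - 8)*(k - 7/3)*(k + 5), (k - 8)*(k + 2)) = k - 8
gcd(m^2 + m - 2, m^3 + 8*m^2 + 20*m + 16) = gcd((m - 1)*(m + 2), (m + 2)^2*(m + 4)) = m + 2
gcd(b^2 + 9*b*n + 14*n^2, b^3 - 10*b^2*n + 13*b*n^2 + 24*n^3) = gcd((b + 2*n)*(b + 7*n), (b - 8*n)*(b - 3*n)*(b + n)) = 1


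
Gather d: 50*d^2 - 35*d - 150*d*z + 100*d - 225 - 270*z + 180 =50*d^2 + d*(65 - 150*z) - 270*z - 45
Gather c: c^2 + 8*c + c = c^2 + 9*c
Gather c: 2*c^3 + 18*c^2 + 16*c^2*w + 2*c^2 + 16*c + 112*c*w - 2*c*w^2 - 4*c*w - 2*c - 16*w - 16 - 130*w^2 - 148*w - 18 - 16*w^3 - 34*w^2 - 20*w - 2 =2*c^3 + c^2*(16*w + 20) + c*(-2*w^2 + 108*w + 14) - 16*w^3 - 164*w^2 - 184*w - 36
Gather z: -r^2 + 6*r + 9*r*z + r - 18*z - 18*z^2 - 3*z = -r^2 + 7*r - 18*z^2 + z*(9*r - 21)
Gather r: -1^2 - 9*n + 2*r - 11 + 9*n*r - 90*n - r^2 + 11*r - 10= -99*n - r^2 + r*(9*n + 13) - 22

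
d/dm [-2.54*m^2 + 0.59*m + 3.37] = 0.59 - 5.08*m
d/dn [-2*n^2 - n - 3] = -4*n - 1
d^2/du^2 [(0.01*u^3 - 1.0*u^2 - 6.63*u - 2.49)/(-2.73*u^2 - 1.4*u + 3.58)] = (1.11022302462516e-16*u^5 - 2.8421709430404e-14*u^4 + 90.946786*u^3 + 170.287446*u^2 + 445.117548*u + 150.524252)/(20.346417*u^6 + 31.30218*u^5 - 63.991746*u^4 - 79.35256*u^3 + 83.915916*u^2 + 53.82888*u - 45.882712)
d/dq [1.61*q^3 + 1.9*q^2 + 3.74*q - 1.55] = 4.83*q^2 + 3.8*q + 3.74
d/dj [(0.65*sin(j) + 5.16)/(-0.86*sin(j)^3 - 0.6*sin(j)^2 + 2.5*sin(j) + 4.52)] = (1.118*sin(j)^3 + 13.7028*sin(j)^2 + 6.192*sin(j) - 9.962)*cos(j)/(0.7396*sin(j)^6 + 1.032*sin(j)^5 - 3.94*sin(j)^4 - 10.7744*sin(j)^3 + 0.826000000000001*sin(j)^2 + 22.6*sin(j) + 20.4304)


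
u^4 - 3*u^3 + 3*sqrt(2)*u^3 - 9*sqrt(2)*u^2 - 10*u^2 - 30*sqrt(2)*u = u*(u - 5)*(u + 2)*(u + 3*sqrt(2))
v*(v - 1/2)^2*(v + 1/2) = v^4 - v^3/2 - v^2/4 + v/8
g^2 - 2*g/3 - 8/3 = (g - 2)*(g + 4/3)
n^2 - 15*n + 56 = (n - 8)*(n - 7)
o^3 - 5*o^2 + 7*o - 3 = (o - 3)*(o - 1)^2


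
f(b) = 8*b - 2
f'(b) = 8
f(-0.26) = -4.08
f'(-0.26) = 8.00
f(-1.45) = -13.60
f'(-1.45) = 8.00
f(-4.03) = -34.24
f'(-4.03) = 8.00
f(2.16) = 15.28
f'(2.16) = 8.00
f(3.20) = 23.60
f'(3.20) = 8.00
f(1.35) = 8.80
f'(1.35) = 8.00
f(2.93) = 21.44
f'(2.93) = 8.00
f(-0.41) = -5.28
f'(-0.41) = 8.00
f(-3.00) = -26.00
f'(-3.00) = 8.00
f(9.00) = 70.00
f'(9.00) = 8.00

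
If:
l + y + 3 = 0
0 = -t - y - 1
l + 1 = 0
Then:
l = -1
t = 1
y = -2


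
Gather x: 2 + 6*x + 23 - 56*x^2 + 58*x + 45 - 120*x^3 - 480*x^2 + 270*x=-120*x^3 - 536*x^2 + 334*x + 70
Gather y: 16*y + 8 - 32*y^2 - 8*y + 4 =-32*y^2 + 8*y + 12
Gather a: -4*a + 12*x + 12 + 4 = -4*a + 12*x + 16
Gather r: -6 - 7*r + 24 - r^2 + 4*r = -r^2 - 3*r + 18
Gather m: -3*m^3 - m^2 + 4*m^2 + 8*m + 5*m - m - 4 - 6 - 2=-3*m^3 + 3*m^2 + 12*m - 12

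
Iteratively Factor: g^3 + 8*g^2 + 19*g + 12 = (g + 1)*(g^2 + 7*g + 12) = (g + 1)*(g + 3)*(g + 4)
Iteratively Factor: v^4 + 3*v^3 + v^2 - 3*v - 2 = (v - 1)*(v^3 + 4*v^2 + 5*v + 2) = (v - 1)*(v + 1)*(v^2 + 3*v + 2) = (v - 1)*(v + 1)*(v + 2)*(v + 1)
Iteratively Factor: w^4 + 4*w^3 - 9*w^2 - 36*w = (w - 3)*(w^3 + 7*w^2 + 12*w) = (w - 3)*(w + 3)*(w^2 + 4*w) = (w - 3)*(w + 3)*(w + 4)*(w)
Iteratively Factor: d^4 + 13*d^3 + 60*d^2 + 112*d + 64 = (d + 4)*(d^3 + 9*d^2 + 24*d + 16) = (d + 4)^2*(d^2 + 5*d + 4) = (d + 4)^3*(d + 1)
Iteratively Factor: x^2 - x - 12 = (x - 4)*(x + 3)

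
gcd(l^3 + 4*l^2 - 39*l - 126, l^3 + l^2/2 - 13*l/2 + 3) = l + 3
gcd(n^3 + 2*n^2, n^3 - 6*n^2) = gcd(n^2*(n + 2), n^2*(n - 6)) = n^2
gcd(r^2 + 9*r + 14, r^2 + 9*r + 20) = 1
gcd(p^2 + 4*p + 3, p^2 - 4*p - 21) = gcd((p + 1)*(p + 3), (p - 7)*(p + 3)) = p + 3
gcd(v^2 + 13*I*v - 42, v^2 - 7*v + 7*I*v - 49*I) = v + 7*I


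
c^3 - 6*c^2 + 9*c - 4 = (c - 4)*(c - 1)^2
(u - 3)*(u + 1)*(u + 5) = u^3 + 3*u^2 - 13*u - 15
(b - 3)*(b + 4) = b^2 + b - 12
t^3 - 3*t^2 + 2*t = t*(t - 2)*(t - 1)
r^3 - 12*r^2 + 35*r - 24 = (r - 8)*(r - 3)*(r - 1)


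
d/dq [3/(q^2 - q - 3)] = 3*(1 - 2*q)/(-q^2 + q + 3)^2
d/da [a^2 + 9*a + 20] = 2*a + 9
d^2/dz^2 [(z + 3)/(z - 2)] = 10/(z - 2)^3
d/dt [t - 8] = 1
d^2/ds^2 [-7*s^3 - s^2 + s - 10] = -42*s - 2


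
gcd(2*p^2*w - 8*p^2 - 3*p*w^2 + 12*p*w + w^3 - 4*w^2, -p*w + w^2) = p - w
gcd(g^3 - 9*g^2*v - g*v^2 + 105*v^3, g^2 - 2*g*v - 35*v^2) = -g + 7*v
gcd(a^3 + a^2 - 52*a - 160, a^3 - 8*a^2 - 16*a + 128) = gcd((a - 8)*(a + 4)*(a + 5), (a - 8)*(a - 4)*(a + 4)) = a^2 - 4*a - 32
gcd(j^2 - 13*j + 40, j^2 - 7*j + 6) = 1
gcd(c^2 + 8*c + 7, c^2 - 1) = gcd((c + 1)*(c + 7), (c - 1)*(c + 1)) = c + 1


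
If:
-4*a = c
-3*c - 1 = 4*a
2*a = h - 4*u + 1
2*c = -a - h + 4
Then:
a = 1/8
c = -1/2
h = 39/8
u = 45/32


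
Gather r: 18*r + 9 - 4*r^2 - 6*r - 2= -4*r^2 + 12*r + 7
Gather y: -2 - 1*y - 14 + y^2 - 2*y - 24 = y^2 - 3*y - 40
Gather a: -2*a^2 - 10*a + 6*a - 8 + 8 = -2*a^2 - 4*a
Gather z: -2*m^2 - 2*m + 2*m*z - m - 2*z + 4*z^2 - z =-2*m^2 - 3*m + 4*z^2 + z*(2*m - 3)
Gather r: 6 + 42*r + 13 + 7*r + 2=49*r + 21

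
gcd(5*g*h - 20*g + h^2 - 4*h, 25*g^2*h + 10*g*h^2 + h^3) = 5*g + h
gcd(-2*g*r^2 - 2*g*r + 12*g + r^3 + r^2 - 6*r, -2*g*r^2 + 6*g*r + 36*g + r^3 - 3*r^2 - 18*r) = -2*g*r - 6*g + r^2 + 3*r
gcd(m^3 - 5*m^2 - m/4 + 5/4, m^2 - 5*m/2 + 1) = m - 1/2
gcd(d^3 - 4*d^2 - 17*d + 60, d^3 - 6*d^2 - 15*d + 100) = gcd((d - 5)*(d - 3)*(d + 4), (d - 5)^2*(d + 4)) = d^2 - d - 20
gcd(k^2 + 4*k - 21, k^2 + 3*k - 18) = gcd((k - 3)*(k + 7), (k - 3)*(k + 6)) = k - 3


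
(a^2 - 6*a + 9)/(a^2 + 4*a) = (a^2 - 6*a + 9)/(a*(a + 4))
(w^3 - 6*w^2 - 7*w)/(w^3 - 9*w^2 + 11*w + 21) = w/(w - 3)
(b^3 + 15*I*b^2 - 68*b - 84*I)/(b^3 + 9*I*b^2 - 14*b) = (b + 6*I)/b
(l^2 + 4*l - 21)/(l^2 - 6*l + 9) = (l + 7)/(l - 3)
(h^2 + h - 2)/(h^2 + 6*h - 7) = (h + 2)/(h + 7)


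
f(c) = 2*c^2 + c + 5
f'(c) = 4*c + 1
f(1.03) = 8.15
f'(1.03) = 5.12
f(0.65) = 6.50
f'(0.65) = 3.60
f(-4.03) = 33.45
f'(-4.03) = -15.12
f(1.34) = 9.93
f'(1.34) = 6.36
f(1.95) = 14.56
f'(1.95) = 8.80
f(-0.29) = 4.88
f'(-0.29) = -0.16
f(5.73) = 76.40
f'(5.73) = 23.92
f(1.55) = 11.36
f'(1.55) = 7.20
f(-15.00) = 440.00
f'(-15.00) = -59.00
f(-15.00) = 440.00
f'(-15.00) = -59.00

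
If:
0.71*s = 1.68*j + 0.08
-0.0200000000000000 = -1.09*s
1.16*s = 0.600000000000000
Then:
No Solution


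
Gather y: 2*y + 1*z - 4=2*y + z - 4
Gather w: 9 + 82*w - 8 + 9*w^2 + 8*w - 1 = 9*w^2 + 90*w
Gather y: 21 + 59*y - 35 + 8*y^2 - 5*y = 8*y^2 + 54*y - 14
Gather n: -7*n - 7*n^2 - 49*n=-7*n^2 - 56*n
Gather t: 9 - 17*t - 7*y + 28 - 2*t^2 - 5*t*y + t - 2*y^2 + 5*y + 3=-2*t^2 + t*(-5*y - 16) - 2*y^2 - 2*y + 40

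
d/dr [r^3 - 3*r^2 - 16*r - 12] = 3*r^2 - 6*r - 16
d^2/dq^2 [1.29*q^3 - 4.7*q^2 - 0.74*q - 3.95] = 7.74*q - 9.4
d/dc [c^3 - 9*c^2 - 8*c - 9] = 3*c^2 - 18*c - 8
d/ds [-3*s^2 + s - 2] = 1 - 6*s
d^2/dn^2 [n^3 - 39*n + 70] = 6*n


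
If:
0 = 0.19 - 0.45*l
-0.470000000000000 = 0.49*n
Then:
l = 0.42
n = -0.96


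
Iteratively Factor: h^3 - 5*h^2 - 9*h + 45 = (h - 3)*(h^2 - 2*h - 15) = (h - 3)*(h + 3)*(h - 5)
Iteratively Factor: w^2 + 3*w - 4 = (w + 4)*(w - 1)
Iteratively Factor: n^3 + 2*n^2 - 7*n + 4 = (n + 4)*(n^2 - 2*n + 1) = (n - 1)*(n + 4)*(n - 1)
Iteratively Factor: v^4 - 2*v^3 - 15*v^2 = (v + 3)*(v^3 - 5*v^2) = v*(v + 3)*(v^2 - 5*v) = v*(v - 5)*(v + 3)*(v)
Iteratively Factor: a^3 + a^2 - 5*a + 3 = (a + 3)*(a^2 - 2*a + 1) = (a - 1)*(a + 3)*(a - 1)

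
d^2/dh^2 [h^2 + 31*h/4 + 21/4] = 2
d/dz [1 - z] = -1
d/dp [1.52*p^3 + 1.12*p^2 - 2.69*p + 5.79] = 4.56*p^2 + 2.24*p - 2.69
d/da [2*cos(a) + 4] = -2*sin(a)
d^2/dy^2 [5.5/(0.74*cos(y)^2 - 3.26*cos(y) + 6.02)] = (-12.0472*(1 - cos(y)^2)^2 + 39.8046*cos(y)^3 + 33.5302*cos(y)^2 - 187.5478*cos(y) + 79.948)/(0.74*cos(y)^2 - 3.26*cos(y) + 6.02)^3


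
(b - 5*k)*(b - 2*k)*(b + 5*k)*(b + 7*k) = b^4 + 5*b^3*k - 39*b^2*k^2 - 125*b*k^3 + 350*k^4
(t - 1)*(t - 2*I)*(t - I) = t^3 - t^2 - 3*I*t^2 - 2*t + 3*I*t + 2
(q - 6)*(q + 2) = q^2 - 4*q - 12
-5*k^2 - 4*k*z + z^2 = (-5*k + z)*(k + z)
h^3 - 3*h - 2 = (h - 2)*(h + 1)^2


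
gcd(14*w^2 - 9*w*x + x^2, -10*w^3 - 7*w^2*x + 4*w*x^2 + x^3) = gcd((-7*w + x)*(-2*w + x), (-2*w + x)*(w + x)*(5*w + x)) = -2*w + x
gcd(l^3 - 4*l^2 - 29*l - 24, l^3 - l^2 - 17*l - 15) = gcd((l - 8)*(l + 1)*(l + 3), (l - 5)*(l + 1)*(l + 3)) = l^2 + 4*l + 3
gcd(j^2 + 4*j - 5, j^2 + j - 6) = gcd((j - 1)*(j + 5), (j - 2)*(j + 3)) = 1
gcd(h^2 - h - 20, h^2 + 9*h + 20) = h + 4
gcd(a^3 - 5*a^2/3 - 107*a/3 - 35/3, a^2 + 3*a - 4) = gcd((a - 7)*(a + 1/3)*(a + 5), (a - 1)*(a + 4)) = 1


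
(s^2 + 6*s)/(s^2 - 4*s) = (s + 6)/(s - 4)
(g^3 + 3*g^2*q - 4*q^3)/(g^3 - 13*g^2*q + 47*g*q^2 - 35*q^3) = (g^2 + 4*g*q + 4*q^2)/(g^2 - 12*g*q + 35*q^2)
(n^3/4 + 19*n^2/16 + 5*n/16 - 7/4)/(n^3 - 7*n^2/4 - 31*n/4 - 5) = (-4*n^3 - 19*n^2 - 5*n + 28)/(4*(-4*n^3 + 7*n^2 + 31*n + 20))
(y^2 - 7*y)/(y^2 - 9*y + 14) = y/(y - 2)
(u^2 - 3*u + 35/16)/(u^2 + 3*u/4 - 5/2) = (u - 7/4)/(u + 2)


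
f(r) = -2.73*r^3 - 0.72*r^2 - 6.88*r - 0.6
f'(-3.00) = -76.27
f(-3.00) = 87.27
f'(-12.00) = -1168.96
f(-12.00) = 4695.72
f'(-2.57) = -57.27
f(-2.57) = 58.67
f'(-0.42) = -7.72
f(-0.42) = 2.36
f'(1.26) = -21.70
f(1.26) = -15.87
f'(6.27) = -337.88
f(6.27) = -744.97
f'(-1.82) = -31.39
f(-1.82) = 25.99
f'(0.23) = -7.64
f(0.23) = -2.25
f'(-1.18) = -16.58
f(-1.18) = 11.00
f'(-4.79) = -187.89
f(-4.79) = 315.87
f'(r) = -8.19*r^2 - 1.44*r - 6.88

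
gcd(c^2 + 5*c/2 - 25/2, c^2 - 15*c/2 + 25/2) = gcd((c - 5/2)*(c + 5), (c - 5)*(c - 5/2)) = c - 5/2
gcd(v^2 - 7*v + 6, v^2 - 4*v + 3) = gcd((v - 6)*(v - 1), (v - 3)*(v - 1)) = v - 1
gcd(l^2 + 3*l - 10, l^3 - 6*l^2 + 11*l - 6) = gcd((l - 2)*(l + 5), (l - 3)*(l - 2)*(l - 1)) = l - 2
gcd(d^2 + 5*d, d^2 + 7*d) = d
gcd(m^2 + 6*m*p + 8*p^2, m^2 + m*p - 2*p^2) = m + 2*p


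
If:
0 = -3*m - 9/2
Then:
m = -3/2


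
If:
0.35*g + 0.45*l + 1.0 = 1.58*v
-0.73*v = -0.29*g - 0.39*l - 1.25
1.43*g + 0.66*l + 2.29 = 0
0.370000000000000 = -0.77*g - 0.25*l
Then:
No Solution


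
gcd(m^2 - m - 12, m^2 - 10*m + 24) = m - 4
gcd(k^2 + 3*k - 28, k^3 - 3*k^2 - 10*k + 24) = k - 4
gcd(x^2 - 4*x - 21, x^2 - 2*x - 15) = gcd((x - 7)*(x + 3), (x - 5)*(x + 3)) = x + 3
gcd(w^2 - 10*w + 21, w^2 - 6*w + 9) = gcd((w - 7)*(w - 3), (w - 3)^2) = w - 3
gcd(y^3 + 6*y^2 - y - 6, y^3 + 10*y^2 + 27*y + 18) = y^2 + 7*y + 6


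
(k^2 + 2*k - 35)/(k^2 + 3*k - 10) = (k^2 + 2*k - 35)/(k^2 + 3*k - 10)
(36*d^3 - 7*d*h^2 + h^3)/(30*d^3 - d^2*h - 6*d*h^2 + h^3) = (6*d - h)/(5*d - h)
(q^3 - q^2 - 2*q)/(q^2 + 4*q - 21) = q*(q^2 - q - 2)/(q^2 + 4*q - 21)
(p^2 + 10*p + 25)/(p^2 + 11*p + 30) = (p + 5)/(p + 6)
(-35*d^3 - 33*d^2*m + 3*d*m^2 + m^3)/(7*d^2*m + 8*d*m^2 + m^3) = (-5*d + m)/m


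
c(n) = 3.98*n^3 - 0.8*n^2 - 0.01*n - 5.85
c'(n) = 11.94*n^2 - 1.6*n - 0.01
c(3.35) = 134.77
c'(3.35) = 128.63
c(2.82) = 77.01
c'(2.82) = 90.43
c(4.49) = 338.24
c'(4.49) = 233.52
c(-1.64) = -25.54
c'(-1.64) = 34.73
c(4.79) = 413.16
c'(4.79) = 266.28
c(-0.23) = -5.94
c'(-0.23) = 0.99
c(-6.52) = -1142.92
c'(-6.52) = 518.00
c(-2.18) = -50.86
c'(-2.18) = 60.22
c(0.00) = -5.85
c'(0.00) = -0.01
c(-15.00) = -13618.20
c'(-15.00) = 2710.49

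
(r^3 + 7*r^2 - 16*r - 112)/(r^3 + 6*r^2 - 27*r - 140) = (r - 4)/(r - 5)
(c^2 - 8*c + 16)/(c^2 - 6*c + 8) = (c - 4)/(c - 2)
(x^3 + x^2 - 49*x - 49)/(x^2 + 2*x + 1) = (x^2 - 49)/(x + 1)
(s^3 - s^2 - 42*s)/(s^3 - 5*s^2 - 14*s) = (s + 6)/(s + 2)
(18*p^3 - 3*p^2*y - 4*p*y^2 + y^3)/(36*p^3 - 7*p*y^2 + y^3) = (-3*p + y)/(-6*p + y)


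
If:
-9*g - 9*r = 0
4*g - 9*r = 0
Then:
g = 0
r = 0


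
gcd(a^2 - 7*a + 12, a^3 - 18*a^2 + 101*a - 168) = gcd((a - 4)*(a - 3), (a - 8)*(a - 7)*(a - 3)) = a - 3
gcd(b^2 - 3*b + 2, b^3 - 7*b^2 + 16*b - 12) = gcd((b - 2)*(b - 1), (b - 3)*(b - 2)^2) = b - 2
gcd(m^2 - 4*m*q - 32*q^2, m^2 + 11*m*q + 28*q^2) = m + 4*q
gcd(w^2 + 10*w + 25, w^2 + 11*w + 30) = w + 5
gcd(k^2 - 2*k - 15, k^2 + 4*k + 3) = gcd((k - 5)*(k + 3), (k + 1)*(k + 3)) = k + 3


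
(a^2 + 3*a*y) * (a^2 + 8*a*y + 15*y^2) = a^4 + 11*a^3*y + 39*a^2*y^2 + 45*a*y^3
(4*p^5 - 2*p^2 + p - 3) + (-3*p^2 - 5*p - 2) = 4*p^5 - 5*p^2 - 4*p - 5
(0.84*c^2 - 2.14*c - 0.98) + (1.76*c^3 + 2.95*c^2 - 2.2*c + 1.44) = 1.76*c^3 + 3.79*c^2 - 4.34*c + 0.46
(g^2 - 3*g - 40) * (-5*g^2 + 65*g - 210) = -5*g^4 + 80*g^3 - 205*g^2 - 1970*g + 8400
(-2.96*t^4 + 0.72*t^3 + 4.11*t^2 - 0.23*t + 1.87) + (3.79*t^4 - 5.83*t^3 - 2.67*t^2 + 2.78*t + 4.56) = 0.83*t^4 - 5.11*t^3 + 1.44*t^2 + 2.55*t + 6.43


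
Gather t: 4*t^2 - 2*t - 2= 4*t^2 - 2*t - 2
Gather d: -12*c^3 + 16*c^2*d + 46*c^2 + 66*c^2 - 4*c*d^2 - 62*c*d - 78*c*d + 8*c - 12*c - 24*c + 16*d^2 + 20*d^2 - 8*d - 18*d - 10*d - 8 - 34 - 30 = -12*c^3 + 112*c^2 - 28*c + d^2*(36 - 4*c) + d*(16*c^2 - 140*c - 36) - 72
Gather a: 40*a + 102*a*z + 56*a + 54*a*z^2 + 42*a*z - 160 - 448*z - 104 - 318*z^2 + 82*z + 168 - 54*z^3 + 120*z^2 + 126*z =a*(54*z^2 + 144*z + 96) - 54*z^3 - 198*z^2 - 240*z - 96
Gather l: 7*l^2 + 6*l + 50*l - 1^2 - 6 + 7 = 7*l^2 + 56*l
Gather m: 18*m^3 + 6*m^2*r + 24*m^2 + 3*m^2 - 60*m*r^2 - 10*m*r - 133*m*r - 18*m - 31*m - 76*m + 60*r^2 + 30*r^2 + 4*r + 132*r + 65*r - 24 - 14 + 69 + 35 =18*m^3 + m^2*(6*r + 27) + m*(-60*r^2 - 143*r - 125) + 90*r^2 + 201*r + 66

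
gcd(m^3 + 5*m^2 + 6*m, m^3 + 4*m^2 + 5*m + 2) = m + 2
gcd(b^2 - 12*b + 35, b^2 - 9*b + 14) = b - 7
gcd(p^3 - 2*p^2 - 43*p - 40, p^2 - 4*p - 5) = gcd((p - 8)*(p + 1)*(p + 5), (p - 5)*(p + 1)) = p + 1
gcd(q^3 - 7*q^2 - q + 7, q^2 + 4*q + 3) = q + 1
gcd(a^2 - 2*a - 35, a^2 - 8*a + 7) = a - 7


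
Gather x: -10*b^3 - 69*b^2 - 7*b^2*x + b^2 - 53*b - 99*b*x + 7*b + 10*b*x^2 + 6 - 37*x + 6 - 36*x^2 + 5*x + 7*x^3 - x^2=-10*b^3 - 68*b^2 - 46*b + 7*x^3 + x^2*(10*b - 37) + x*(-7*b^2 - 99*b - 32) + 12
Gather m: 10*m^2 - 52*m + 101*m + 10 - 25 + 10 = 10*m^2 + 49*m - 5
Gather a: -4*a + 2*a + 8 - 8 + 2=2 - 2*a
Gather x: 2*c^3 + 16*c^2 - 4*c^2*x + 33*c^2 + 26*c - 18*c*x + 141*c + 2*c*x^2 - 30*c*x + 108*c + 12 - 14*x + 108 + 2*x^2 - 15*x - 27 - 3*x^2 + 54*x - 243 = 2*c^3 + 49*c^2 + 275*c + x^2*(2*c - 1) + x*(-4*c^2 - 48*c + 25) - 150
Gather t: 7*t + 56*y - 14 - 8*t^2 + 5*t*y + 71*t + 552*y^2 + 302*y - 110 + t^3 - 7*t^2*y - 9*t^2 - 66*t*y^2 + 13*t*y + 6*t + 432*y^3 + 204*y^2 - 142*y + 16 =t^3 + t^2*(-7*y - 17) + t*(-66*y^2 + 18*y + 84) + 432*y^3 + 756*y^2 + 216*y - 108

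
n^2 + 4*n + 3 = (n + 1)*(n + 3)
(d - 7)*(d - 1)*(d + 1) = d^3 - 7*d^2 - d + 7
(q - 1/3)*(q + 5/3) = q^2 + 4*q/3 - 5/9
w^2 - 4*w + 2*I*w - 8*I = (w - 4)*(w + 2*I)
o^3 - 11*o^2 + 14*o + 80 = (o - 8)*(o - 5)*(o + 2)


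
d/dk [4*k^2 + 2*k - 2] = 8*k + 2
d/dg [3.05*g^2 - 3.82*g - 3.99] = 6.1*g - 3.82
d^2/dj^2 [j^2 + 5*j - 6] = 2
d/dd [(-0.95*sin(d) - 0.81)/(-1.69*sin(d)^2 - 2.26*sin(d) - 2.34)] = (-1.6055*sin(d)^2 - 2.7378*sin(d) + 0.3924)*cos(d)/(2.8561*sin(d)^4 + 7.6388*sin(d)^3 + 13.0168*sin(d)^2 + 10.5768*sin(d) + 5.4756)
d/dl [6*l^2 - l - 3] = 12*l - 1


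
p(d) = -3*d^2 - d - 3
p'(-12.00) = 71.00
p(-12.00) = -423.00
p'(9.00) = -55.00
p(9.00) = -255.00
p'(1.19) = -8.14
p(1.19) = -8.44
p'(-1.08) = 5.48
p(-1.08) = -5.42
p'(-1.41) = 7.46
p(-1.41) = -7.55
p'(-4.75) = 27.50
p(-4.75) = -65.94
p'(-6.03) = 35.18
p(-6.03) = -106.05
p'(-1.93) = 10.58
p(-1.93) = -12.24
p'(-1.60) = 8.60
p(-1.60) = -9.08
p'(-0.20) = 0.20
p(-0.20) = -2.92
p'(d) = -6*d - 1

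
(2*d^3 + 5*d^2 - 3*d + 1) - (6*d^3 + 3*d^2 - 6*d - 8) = -4*d^3 + 2*d^2 + 3*d + 9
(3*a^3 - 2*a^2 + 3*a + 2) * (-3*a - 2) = -9*a^4 - 5*a^2 - 12*a - 4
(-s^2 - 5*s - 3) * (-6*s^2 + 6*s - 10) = 6*s^4 + 24*s^3 - 2*s^2 + 32*s + 30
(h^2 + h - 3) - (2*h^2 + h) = -h^2 - 3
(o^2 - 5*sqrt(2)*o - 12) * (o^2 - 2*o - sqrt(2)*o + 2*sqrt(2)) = o^4 - 6*sqrt(2)*o^3 - 2*o^3 - 2*o^2 + 12*sqrt(2)*o^2 + 4*o + 12*sqrt(2)*o - 24*sqrt(2)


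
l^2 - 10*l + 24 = (l - 6)*(l - 4)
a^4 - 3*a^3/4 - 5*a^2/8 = a^2*(a - 5/4)*(a + 1/2)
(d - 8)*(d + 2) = d^2 - 6*d - 16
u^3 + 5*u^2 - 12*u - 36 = (u - 3)*(u + 2)*(u + 6)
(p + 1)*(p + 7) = p^2 + 8*p + 7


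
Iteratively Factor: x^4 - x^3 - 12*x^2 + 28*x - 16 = (x + 4)*(x^3 - 5*x^2 + 8*x - 4) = (x - 2)*(x + 4)*(x^2 - 3*x + 2) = (x - 2)^2*(x + 4)*(x - 1)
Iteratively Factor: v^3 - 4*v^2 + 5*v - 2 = (v - 1)*(v^2 - 3*v + 2) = (v - 2)*(v - 1)*(v - 1)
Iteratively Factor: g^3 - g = (g)*(g^2 - 1) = g*(g + 1)*(g - 1)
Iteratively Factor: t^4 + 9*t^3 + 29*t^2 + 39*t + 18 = (t + 1)*(t^3 + 8*t^2 + 21*t + 18) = (t + 1)*(t + 3)*(t^2 + 5*t + 6) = (t + 1)*(t + 2)*(t + 3)*(t + 3)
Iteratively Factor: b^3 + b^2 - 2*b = (b - 1)*(b^2 + 2*b) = b*(b - 1)*(b + 2)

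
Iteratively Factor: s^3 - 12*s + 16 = (s - 2)*(s^2 + 2*s - 8) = (s - 2)*(s + 4)*(s - 2)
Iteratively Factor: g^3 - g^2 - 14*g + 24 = (g - 3)*(g^2 + 2*g - 8) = (g - 3)*(g + 4)*(g - 2)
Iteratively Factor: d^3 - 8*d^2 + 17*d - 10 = (d - 5)*(d^2 - 3*d + 2) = (d - 5)*(d - 2)*(d - 1)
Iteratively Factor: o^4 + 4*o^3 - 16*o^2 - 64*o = (o)*(o^3 + 4*o^2 - 16*o - 64) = o*(o - 4)*(o^2 + 8*o + 16) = o*(o - 4)*(o + 4)*(o + 4)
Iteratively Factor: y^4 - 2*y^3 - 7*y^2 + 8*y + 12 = (y - 2)*(y^3 - 7*y - 6) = (y - 2)*(y + 1)*(y^2 - y - 6) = (y - 2)*(y + 1)*(y + 2)*(y - 3)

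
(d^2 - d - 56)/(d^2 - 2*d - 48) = (d + 7)/(d + 6)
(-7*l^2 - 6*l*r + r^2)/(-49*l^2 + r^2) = (l + r)/(7*l + r)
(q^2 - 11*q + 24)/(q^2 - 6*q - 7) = (-q^2 + 11*q - 24)/(-q^2 + 6*q + 7)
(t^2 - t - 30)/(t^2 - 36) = (t + 5)/(t + 6)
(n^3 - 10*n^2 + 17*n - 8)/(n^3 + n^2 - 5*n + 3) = (n - 8)/(n + 3)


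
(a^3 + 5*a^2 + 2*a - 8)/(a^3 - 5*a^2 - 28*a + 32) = (a + 2)/(a - 8)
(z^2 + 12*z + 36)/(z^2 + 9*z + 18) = (z + 6)/(z + 3)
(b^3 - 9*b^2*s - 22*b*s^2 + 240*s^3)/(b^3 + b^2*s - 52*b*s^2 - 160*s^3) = (b - 6*s)/(b + 4*s)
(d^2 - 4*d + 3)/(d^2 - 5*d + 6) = (d - 1)/(d - 2)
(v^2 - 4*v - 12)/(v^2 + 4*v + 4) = (v - 6)/(v + 2)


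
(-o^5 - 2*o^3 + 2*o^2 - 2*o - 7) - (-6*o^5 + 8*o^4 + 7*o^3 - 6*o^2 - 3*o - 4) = 5*o^5 - 8*o^4 - 9*o^3 + 8*o^2 + o - 3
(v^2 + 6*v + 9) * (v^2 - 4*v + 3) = v^4 + 2*v^3 - 12*v^2 - 18*v + 27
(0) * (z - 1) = 0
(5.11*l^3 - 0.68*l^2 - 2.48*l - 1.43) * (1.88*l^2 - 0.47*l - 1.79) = 9.6068*l^5 - 3.6801*l^4 - 13.4897*l^3 - 0.3056*l^2 + 5.1113*l + 2.5597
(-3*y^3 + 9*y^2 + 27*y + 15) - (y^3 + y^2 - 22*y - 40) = -4*y^3 + 8*y^2 + 49*y + 55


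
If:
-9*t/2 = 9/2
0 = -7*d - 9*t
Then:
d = 9/7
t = -1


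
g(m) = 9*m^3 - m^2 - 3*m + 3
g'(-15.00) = 6102.00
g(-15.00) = -30552.00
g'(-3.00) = 246.00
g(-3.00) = -240.00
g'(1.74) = 75.27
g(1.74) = 42.16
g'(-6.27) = 1070.99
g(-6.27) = -2235.93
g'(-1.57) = 66.69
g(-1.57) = -29.58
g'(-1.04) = 28.28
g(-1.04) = -5.09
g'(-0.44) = 3.11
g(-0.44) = 3.36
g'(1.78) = 78.99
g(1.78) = 45.25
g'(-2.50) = 170.75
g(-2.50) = -136.38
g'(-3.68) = 370.00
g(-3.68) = -448.03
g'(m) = 27*m^2 - 2*m - 3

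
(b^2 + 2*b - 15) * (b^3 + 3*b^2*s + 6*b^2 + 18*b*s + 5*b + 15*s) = b^5 + 3*b^4*s + 8*b^4 + 24*b^3*s + 2*b^3 + 6*b^2*s - 80*b^2 - 240*b*s - 75*b - 225*s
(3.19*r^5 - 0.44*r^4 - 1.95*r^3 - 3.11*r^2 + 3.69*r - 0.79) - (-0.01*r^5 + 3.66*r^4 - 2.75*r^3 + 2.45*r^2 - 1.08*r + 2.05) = 3.2*r^5 - 4.1*r^4 + 0.8*r^3 - 5.56*r^2 + 4.77*r - 2.84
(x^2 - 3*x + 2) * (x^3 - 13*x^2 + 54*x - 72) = x^5 - 16*x^4 + 95*x^3 - 260*x^2 + 324*x - 144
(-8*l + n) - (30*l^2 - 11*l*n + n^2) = -30*l^2 + 11*l*n - 8*l - n^2 + n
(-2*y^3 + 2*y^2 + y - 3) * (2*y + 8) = -4*y^4 - 12*y^3 + 18*y^2 + 2*y - 24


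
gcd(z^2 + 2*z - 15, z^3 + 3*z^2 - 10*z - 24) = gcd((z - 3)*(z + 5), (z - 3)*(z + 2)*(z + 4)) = z - 3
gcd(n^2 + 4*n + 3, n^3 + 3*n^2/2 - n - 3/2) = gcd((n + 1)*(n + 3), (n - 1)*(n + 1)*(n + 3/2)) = n + 1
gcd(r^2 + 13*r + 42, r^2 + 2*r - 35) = r + 7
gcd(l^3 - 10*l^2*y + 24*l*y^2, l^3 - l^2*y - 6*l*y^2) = l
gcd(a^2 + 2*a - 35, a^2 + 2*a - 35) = a^2 + 2*a - 35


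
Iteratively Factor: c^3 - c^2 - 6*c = (c + 2)*(c^2 - 3*c) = (c - 3)*(c + 2)*(c)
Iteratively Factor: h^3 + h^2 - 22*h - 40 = (h + 4)*(h^2 - 3*h - 10) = (h - 5)*(h + 4)*(h + 2)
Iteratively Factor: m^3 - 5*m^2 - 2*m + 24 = (m + 2)*(m^2 - 7*m + 12) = (m - 3)*(m + 2)*(m - 4)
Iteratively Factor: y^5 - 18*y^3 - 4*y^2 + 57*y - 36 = (y + 3)*(y^4 - 3*y^3 - 9*y^2 + 23*y - 12) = (y - 1)*(y + 3)*(y^3 - 2*y^2 - 11*y + 12) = (y - 1)^2*(y + 3)*(y^2 - y - 12) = (y - 4)*(y - 1)^2*(y + 3)*(y + 3)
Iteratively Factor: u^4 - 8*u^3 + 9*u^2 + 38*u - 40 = (u - 5)*(u^3 - 3*u^2 - 6*u + 8) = (u - 5)*(u + 2)*(u^2 - 5*u + 4) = (u - 5)*(u - 1)*(u + 2)*(u - 4)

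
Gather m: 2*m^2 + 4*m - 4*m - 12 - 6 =2*m^2 - 18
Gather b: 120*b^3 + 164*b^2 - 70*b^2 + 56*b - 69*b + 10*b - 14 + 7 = 120*b^3 + 94*b^2 - 3*b - 7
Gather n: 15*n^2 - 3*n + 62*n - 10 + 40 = 15*n^2 + 59*n + 30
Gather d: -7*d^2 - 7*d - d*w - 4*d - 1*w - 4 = -7*d^2 + d*(-w - 11) - w - 4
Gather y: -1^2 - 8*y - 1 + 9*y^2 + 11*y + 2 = 9*y^2 + 3*y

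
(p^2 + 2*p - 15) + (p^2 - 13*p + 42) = 2*p^2 - 11*p + 27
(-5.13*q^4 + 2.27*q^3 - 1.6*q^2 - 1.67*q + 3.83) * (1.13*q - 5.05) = -5.7969*q^5 + 28.4716*q^4 - 13.2715*q^3 + 6.1929*q^2 + 12.7614*q - 19.3415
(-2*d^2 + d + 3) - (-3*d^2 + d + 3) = d^2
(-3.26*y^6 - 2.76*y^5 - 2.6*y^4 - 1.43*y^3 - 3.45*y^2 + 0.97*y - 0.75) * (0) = 0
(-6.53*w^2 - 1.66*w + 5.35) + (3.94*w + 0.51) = -6.53*w^2 + 2.28*w + 5.86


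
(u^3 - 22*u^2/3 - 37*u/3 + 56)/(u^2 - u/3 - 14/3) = (u^2 - 5*u - 24)/(u + 2)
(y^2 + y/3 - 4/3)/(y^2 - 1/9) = 3*(3*y^2 + y - 4)/(9*y^2 - 1)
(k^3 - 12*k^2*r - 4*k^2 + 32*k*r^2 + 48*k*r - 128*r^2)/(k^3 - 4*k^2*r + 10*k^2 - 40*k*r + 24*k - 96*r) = (k^2 - 8*k*r - 4*k + 32*r)/(k^2 + 10*k + 24)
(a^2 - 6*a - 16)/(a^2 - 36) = (a^2 - 6*a - 16)/(a^2 - 36)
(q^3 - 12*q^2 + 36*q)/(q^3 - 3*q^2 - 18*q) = (q - 6)/(q + 3)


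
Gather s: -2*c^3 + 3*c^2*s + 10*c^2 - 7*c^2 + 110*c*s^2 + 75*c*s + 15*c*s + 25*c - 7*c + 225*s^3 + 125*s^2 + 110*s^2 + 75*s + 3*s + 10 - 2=-2*c^3 + 3*c^2 + 18*c + 225*s^3 + s^2*(110*c + 235) + s*(3*c^2 + 90*c + 78) + 8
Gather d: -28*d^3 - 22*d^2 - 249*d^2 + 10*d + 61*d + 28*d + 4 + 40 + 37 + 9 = -28*d^3 - 271*d^2 + 99*d + 90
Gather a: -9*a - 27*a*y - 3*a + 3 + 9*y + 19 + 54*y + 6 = a*(-27*y - 12) + 63*y + 28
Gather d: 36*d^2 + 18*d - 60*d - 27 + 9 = 36*d^2 - 42*d - 18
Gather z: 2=2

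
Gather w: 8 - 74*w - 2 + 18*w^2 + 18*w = 18*w^2 - 56*w + 6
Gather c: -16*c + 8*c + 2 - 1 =1 - 8*c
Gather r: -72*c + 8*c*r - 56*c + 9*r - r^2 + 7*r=-128*c - r^2 + r*(8*c + 16)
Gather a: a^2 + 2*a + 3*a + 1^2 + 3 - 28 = a^2 + 5*a - 24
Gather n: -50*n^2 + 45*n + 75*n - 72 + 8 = -50*n^2 + 120*n - 64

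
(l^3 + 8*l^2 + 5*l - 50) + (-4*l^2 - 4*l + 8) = l^3 + 4*l^2 + l - 42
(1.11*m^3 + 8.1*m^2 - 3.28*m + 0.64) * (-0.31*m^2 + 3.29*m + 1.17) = -0.3441*m^5 + 1.1409*m^4 + 28.9645*m^3 - 1.5126*m^2 - 1.732*m + 0.7488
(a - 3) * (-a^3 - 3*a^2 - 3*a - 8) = -a^4 + 6*a^2 + a + 24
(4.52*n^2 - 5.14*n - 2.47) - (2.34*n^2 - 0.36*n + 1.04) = 2.18*n^2 - 4.78*n - 3.51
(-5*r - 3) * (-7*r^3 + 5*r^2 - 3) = 35*r^4 - 4*r^3 - 15*r^2 + 15*r + 9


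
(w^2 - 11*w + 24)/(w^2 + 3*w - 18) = (w - 8)/(w + 6)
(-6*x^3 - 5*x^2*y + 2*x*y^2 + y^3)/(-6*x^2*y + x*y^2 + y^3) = (x + y)/y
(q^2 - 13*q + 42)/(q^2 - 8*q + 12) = (q - 7)/(q - 2)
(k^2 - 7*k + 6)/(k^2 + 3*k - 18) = (k^2 - 7*k + 6)/(k^2 + 3*k - 18)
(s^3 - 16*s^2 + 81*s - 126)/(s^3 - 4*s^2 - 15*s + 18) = (s^2 - 10*s + 21)/(s^2 + 2*s - 3)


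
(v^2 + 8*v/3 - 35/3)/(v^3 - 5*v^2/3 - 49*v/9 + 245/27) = 9*(v + 5)/(9*v^2 + 6*v - 35)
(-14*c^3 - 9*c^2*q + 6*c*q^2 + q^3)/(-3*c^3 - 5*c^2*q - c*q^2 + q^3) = (-14*c^2 + 5*c*q + q^2)/(-3*c^2 - 2*c*q + q^2)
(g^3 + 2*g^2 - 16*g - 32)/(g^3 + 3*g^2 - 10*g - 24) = (g - 4)/(g - 3)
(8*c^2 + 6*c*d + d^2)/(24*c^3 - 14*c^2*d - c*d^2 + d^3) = (2*c + d)/(6*c^2 - 5*c*d + d^2)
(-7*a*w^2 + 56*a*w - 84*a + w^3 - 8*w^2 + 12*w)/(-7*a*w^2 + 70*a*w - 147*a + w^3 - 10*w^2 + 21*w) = (w^2 - 8*w + 12)/(w^2 - 10*w + 21)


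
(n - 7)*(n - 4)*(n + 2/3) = n^3 - 31*n^2/3 + 62*n/3 + 56/3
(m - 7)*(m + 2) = m^2 - 5*m - 14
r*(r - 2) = r^2 - 2*r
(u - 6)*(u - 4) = u^2 - 10*u + 24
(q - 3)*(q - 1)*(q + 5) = q^3 + q^2 - 17*q + 15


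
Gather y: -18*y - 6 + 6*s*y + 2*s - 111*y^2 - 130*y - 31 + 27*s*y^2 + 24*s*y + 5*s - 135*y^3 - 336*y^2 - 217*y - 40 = 7*s - 135*y^3 + y^2*(27*s - 447) + y*(30*s - 365) - 77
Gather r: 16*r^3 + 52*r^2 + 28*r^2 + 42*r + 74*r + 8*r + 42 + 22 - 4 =16*r^3 + 80*r^2 + 124*r + 60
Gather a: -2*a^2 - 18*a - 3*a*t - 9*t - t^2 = -2*a^2 + a*(-3*t - 18) - t^2 - 9*t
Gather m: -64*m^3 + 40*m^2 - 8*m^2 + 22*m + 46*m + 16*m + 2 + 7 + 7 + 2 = -64*m^3 + 32*m^2 + 84*m + 18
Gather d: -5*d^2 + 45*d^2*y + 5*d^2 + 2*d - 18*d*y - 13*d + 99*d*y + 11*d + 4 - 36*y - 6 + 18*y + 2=45*d^2*y + 81*d*y - 18*y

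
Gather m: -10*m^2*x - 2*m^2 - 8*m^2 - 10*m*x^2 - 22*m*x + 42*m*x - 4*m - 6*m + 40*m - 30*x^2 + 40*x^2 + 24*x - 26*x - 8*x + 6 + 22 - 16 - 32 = m^2*(-10*x - 10) + m*(-10*x^2 + 20*x + 30) + 10*x^2 - 10*x - 20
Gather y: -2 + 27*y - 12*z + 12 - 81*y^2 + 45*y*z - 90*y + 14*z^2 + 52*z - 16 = -81*y^2 + y*(45*z - 63) + 14*z^2 + 40*z - 6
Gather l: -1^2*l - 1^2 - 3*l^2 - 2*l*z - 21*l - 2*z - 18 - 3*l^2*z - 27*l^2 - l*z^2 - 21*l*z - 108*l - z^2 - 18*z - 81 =l^2*(-3*z - 30) + l*(-z^2 - 23*z - 130) - z^2 - 20*z - 100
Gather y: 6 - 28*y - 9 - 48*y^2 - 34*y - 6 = -48*y^2 - 62*y - 9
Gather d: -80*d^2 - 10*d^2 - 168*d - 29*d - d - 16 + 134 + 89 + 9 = -90*d^2 - 198*d + 216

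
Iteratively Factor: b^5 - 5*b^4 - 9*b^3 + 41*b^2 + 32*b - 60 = (b - 3)*(b^4 - 2*b^3 - 15*b^2 - 4*b + 20) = (b - 3)*(b - 1)*(b^3 - b^2 - 16*b - 20) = (b - 3)*(b - 1)*(b + 2)*(b^2 - 3*b - 10) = (b - 3)*(b - 1)*(b + 2)^2*(b - 5)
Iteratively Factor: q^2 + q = (q)*(q + 1)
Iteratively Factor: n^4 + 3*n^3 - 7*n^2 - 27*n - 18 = (n - 3)*(n^3 + 6*n^2 + 11*n + 6) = (n - 3)*(n + 2)*(n^2 + 4*n + 3) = (n - 3)*(n + 2)*(n + 3)*(n + 1)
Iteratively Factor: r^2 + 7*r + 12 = (r + 4)*(r + 3)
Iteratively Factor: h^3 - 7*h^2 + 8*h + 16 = (h - 4)*(h^2 - 3*h - 4) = (h - 4)^2*(h + 1)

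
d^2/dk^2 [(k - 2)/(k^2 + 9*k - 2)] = 2*((k - 2)*(2*k + 9)^2 - (3*k + 7)*(k^2 + 9*k - 2))/(k^2 + 9*k - 2)^3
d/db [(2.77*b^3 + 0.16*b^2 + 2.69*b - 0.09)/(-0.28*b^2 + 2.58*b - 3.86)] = (-0.7756*b^4 + 14.2932*b^3 - 30.9106*b^2 - 1.2856*b - 10.1512)/(0.0784*b^4 - 1.4448*b^3 + 8.818*b^2 - 19.9176*b + 14.8996)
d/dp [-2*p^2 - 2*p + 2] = -4*p - 2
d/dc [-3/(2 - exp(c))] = -3*exp(c)/(exp(c) - 2)^2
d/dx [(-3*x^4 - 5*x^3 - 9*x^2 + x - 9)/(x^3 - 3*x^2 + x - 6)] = 3*(-x^6 + 6*x^5 + 5*x^4 + 20*x^3 + 37*x^2 + 18*x + 1)/(x^6 - 6*x^5 + 11*x^4 - 18*x^3 + 37*x^2 - 12*x + 36)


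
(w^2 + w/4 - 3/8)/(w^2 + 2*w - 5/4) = (4*w + 3)/(2*(2*w + 5))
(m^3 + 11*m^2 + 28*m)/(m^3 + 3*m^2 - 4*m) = (m + 7)/(m - 1)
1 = 1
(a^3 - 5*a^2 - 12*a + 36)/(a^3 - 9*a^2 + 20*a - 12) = (a + 3)/(a - 1)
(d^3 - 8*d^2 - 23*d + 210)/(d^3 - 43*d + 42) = (d^2 - 2*d - 35)/(d^2 + 6*d - 7)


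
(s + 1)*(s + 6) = s^2 + 7*s + 6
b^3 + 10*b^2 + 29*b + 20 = (b + 1)*(b + 4)*(b + 5)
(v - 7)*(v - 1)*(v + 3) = v^3 - 5*v^2 - 17*v + 21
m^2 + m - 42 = (m - 6)*(m + 7)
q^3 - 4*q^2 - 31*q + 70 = (q - 7)*(q - 2)*(q + 5)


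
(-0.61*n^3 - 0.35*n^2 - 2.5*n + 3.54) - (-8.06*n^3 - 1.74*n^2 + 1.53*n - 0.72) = 7.45*n^3 + 1.39*n^2 - 4.03*n + 4.26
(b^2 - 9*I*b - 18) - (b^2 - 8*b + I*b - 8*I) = 8*b - 10*I*b - 18 + 8*I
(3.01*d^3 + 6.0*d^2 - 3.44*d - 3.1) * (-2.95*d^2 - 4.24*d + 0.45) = -8.8795*d^5 - 30.4624*d^4 - 13.9375*d^3 + 26.4306*d^2 + 11.596*d - 1.395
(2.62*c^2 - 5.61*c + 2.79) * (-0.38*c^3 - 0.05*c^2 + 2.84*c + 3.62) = -0.9956*c^5 + 2.0008*c^4 + 6.6611*c^3 - 6.5875*c^2 - 12.3846*c + 10.0998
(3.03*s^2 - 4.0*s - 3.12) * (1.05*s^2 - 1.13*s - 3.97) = 3.1815*s^4 - 7.6239*s^3 - 10.7851*s^2 + 19.4056*s + 12.3864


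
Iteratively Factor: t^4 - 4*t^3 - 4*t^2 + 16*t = (t + 2)*(t^3 - 6*t^2 + 8*t) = t*(t + 2)*(t^2 - 6*t + 8) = t*(t - 2)*(t + 2)*(t - 4)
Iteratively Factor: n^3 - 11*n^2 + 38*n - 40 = (n - 2)*(n^2 - 9*n + 20) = (n - 5)*(n - 2)*(n - 4)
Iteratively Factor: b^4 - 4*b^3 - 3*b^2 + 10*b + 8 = (b - 2)*(b^3 - 2*b^2 - 7*b - 4) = (b - 4)*(b - 2)*(b^2 + 2*b + 1) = (b - 4)*(b - 2)*(b + 1)*(b + 1)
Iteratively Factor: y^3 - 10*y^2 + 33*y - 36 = (y - 3)*(y^2 - 7*y + 12) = (y - 3)^2*(y - 4)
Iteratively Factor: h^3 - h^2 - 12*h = (h + 3)*(h^2 - 4*h) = (h - 4)*(h + 3)*(h)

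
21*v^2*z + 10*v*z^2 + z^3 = z*(3*v + z)*(7*v + z)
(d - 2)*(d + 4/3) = d^2 - 2*d/3 - 8/3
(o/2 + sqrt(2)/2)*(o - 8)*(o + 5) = o^3/2 - 3*o^2/2 + sqrt(2)*o^2/2 - 20*o - 3*sqrt(2)*o/2 - 20*sqrt(2)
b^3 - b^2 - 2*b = b*(b - 2)*(b + 1)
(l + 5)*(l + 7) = l^2 + 12*l + 35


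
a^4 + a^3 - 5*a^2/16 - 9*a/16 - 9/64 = (a - 3/4)*(a + 1/2)^2*(a + 3/4)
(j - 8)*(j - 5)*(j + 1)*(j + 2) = j^4 - 10*j^3 + 3*j^2 + 94*j + 80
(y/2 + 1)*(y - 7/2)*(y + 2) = y^3/2 + y^2/4 - 5*y - 7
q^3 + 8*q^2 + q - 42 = (q - 2)*(q + 3)*(q + 7)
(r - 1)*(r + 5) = r^2 + 4*r - 5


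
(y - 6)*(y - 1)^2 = y^3 - 8*y^2 + 13*y - 6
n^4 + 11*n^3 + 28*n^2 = n^2*(n + 4)*(n + 7)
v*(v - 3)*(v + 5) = v^3 + 2*v^2 - 15*v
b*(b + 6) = b^2 + 6*b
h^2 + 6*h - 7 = (h - 1)*(h + 7)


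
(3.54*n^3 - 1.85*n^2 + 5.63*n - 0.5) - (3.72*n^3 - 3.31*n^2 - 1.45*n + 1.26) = -0.18*n^3 + 1.46*n^2 + 7.08*n - 1.76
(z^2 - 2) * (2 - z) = -z^3 + 2*z^2 + 2*z - 4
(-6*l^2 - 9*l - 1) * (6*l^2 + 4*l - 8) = -36*l^4 - 78*l^3 + 6*l^2 + 68*l + 8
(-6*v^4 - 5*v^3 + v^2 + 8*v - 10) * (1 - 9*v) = 54*v^5 + 39*v^4 - 14*v^3 - 71*v^2 + 98*v - 10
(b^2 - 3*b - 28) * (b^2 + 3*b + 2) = b^4 - 35*b^2 - 90*b - 56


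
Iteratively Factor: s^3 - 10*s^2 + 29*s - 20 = (s - 1)*(s^2 - 9*s + 20) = (s - 4)*(s - 1)*(s - 5)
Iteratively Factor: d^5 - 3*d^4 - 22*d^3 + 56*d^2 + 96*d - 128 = (d - 4)*(d^4 + d^3 - 18*d^2 - 16*d + 32) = (d - 4)*(d + 2)*(d^3 - d^2 - 16*d + 16) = (d - 4)^2*(d + 2)*(d^2 + 3*d - 4) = (d - 4)^2*(d + 2)*(d + 4)*(d - 1)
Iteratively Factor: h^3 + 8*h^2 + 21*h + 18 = (h + 2)*(h^2 + 6*h + 9) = (h + 2)*(h + 3)*(h + 3)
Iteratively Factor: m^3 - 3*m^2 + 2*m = (m - 2)*(m^2 - m) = (m - 2)*(m - 1)*(m)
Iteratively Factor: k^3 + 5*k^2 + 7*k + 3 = (k + 1)*(k^2 + 4*k + 3) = (k + 1)*(k + 3)*(k + 1)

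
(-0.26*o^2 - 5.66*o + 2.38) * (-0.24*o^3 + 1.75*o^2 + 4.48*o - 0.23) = 0.0624*o^5 + 0.9034*o^4 - 11.641*o^3 - 21.132*o^2 + 11.9642*o - 0.5474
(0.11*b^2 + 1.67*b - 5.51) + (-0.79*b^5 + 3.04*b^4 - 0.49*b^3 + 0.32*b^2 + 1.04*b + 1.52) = -0.79*b^5 + 3.04*b^4 - 0.49*b^3 + 0.43*b^2 + 2.71*b - 3.99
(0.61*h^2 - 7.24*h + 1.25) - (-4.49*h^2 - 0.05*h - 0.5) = 5.1*h^2 - 7.19*h + 1.75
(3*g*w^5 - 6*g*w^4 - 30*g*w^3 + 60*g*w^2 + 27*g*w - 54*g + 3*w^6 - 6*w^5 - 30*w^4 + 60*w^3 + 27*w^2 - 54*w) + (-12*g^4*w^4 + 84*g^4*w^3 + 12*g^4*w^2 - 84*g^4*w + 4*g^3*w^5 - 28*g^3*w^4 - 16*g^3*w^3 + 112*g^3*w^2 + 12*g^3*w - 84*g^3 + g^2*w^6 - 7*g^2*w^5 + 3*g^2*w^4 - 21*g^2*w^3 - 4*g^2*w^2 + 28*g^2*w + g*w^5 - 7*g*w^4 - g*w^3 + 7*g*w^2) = -12*g^4*w^4 + 84*g^4*w^3 + 12*g^4*w^2 - 84*g^4*w + 4*g^3*w^5 - 28*g^3*w^4 - 16*g^3*w^3 + 112*g^3*w^2 + 12*g^3*w - 84*g^3 + g^2*w^6 - 7*g^2*w^5 + 3*g^2*w^4 - 21*g^2*w^3 - 4*g^2*w^2 + 28*g^2*w + 4*g*w^5 - 13*g*w^4 - 31*g*w^3 + 67*g*w^2 + 27*g*w - 54*g + 3*w^6 - 6*w^5 - 30*w^4 + 60*w^3 + 27*w^2 - 54*w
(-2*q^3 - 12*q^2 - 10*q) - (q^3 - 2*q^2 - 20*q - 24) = -3*q^3 - 10*q^2 + 10*q + 24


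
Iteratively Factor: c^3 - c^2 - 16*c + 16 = (c - 1)*(c^2 - 16) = (c - 1)*(c + 4)*(c - 4)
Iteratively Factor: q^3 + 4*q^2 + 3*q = (q + 3)*(q^2 + q) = q*(q + 3)*(q + 1)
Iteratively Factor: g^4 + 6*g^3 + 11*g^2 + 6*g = (g + 1)*(g^3 + 5*g^2 + 6*g) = g*(g + 1)*(g^2 + 5*g + 6) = g*(g + 1)*(g + 3)*(g + 2)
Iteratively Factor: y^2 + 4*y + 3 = (y + 1)*(y + 3)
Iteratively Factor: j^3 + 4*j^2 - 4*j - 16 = (j + 2)*(j^2 + 2*j - 8) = (j - 2)*(j + 2)*(j + 4)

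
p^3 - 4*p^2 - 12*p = p*(p - 6)*(p + 2)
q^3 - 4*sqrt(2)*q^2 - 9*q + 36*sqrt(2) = (q - 3)*(q + 3)*(q - 4*sqrt(2))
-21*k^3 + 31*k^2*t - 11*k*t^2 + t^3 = (-7*k + t)*(-3*k + t)*(-k + t)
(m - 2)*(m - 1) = m^2 - 3*m + 2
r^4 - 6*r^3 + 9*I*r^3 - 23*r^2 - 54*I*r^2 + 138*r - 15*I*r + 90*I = (r - 6)*(r + I)*(r + 3*I)*(r + 5*I)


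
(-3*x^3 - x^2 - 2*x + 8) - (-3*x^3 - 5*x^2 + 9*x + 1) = 4*x^2 - 11*x + 7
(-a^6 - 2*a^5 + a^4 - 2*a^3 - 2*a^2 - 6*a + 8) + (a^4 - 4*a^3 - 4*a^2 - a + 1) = -a^6 - 2*a^5 + 2*a^4 - 6*a^3 - 6*a^2 - 7*a + 9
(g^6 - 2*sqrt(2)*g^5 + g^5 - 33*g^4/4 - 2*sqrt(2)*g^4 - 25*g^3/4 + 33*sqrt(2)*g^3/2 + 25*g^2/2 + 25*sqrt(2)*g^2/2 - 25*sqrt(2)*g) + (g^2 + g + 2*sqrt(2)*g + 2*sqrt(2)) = g^6 - 2*sqrt(2)*g^5 + g^5 - 33*g^4/4 - 2*sqrt(2)*g^4 - 25*g^3/4 + 33*sqrt(2)*g^3/2 + 27*g^2/2 + 25*sqrt(2)*g^2/2 - 23*sqrt(2)*g + g + 2*sqrt(2)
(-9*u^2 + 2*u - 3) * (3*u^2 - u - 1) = -27*u^4 + 15*u^3 - 2*u^2 + u + 3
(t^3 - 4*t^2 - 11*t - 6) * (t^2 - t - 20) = t^5 - 5*t^4 - 27*t^3 + 85*t^2 + 226*t + 120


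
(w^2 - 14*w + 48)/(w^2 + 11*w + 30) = (w^2 - 14*w + 48)/(w^2 + 11*w + 30)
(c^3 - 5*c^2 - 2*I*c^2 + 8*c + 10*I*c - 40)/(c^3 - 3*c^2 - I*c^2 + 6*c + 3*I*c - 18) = (c^2 - c*(5 + 4*I) + 20*I)/(c^2 - 3*c*(1 + I) + 9*I)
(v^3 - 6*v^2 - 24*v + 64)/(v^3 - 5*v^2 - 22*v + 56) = (v - 8)/(v - 7)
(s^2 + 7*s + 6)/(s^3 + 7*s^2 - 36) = (s + 1)/(s^2 + s - 6)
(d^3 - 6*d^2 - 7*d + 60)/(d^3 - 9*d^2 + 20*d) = (d + 3)/d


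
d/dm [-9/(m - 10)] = 9/(m - 10)^2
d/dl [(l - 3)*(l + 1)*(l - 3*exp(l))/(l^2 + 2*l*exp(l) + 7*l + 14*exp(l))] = (-(l - 3)*(l + 1)*(l - 3*exp(l))*(2*l*exp(l) + 2*l + 16*exp(l) + 7) + (-(l - 3)*(l + 1)*(3*exp(l) - 1) + (l - 3)*(l - 3*exp(l)) + (l + 1)*(l - 3*exp(l)))*(l^2 + 2*l*exp(l) + 7*l + 14*exp(l)))/(l^2 + 2*l*exp(l) + 7*l + 14*exp(l))^2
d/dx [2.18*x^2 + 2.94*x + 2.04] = 4.36*x + 2.94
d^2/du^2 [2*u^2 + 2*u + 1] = 4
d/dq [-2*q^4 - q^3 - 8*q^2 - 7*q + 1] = -8*q^3 - 3*q^2 - 16*q - 7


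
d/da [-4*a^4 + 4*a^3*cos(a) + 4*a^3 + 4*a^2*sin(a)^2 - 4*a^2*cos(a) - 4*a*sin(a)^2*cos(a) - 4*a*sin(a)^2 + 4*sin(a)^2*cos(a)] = -4*a^3*sin(a) - 16*a^3 + 4*a^2*sin(a) + 4*a^2*sin(2*a) + 12*a^2*cos(a) + 12*a^2 + a*sin(a) - 3*a*sin(3*a) - 4*sqrt(2)*a*sin(2*a + pi/4) - 8*a*cos(a) + 4*a + 3*sin(3*a) - sqrt(2)*sin(a + pi/4) + 2*cos(2*a) + cos(3*a) - 2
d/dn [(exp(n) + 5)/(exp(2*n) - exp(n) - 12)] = (-(exp(n) + 5)*(2*exp(n) - 1) + exp(2*n) - exp(n) - 12)*exp(n)/(-exp(2*n) + exp(n) + 12)^2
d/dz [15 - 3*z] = -3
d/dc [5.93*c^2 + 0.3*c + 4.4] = 11.86*c + 0.3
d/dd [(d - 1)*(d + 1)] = 2*d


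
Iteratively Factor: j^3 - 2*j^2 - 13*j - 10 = (j + 2)*(j^2 - 4*j - 5) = (j - 5)*(j + 2)*(j + 1)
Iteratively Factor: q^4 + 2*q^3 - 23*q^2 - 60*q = (q - 5)*(q^3 + 7*q^2 + 12*q) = (q - 5)*(q + 3)*(q^2 + 4*q) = q*(q - 5)*(q + 3)*(q + 4)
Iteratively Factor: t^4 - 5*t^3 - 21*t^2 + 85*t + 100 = (t + 4)*(t^3 - 9*t^2 + 15*t + 25) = (t + 1)*(t + 4)*(t^2 - 10*t + 25) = (t - 5)*(t + 1)*(t + 4)*(t - 5)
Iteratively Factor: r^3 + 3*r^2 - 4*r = (r + 4)*(r^2 - r) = r*(r + 4)*(r - 1)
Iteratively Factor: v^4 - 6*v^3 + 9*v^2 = (v - 3)*(v^3 - 3*v^2) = v*(v - 3)*(v^2 - 3*v) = v^2*(v - 3)*(v - 3)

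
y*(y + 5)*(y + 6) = y^3 + 11*y^2 + 30*y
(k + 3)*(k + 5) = k^2 + 8*k + 15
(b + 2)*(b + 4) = b^2 + 6*b + 8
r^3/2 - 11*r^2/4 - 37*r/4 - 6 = (r/2 + 1/2)*(r - 8)*(r + 3/2)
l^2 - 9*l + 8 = (l - 8)*(l - 1)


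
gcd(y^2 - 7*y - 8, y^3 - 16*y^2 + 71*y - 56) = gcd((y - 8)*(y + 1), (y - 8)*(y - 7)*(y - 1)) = y - 8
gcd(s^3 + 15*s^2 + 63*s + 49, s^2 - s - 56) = s + 7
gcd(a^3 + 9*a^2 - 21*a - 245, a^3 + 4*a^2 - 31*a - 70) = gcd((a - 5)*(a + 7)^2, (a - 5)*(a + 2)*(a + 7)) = a^2 + 2*a - 35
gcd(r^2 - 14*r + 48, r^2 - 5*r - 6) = r - 6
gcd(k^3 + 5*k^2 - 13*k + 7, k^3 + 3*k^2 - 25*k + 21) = k^2 + 6*k - 7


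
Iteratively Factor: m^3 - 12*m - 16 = (m + 2)*(m^2 - 2*m - 8) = (m - 4)*(m + 2)*(m + 2)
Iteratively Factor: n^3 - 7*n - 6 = (n + 2)*(n^2 - 2*n - 3) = (n - 3)*(n + 2)*(n + 1)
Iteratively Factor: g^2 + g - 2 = (g + 2)*(g - 1)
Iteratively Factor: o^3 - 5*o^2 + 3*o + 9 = (o - 3)*(o^2 - 2*o - 3) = (o - 3)*(o + 1)*(o - 3)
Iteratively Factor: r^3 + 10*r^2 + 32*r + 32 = (r + 4)*(r^2 + 6*r + 8) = (r + 4)^2*(r + 2)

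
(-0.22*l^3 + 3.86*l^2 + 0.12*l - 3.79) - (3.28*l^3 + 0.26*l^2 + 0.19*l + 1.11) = -3.5*l^3 + 3.6*l^2 - 0.07*l - 4.9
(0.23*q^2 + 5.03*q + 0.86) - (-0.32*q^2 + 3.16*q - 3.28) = 0.55*q^2 + 1.87*q + 4.14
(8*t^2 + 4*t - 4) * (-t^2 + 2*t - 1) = -8*t^4 + 12*t^3 + 4*t^2 - 12*t + 4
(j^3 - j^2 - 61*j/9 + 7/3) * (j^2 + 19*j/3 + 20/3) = j^5 + 16*j^4/3 - 58*j^3/9 - 1276*j^2/27 - 821*j/27 + 140/9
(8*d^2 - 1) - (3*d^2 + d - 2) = 5*d^2 - d + 1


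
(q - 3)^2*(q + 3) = q^3 - 3*q^2 - 9*q + 27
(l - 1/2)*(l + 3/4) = l^2 + l/4 - 3/8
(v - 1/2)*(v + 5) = v^2 + 9*v/2 - 5/2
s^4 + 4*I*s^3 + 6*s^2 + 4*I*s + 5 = (s - I)^2*(s + I)*(s + 5*I)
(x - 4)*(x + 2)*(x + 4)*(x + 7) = x^4 + 9*x^3 - 2*x^2 - 144*x - 224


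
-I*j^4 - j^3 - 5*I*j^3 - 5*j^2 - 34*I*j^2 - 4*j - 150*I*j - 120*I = (j + 4)*(j - 6*I)*(j + 5*I)*(-I*j - I)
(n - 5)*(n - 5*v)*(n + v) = n^3 - 4*n^2*v - 5*n^2 - 5*n*v^2 + 20*n*v + 25*v^2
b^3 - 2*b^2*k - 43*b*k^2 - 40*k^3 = (b - 8*k)*(b + k)*(b + 5*k)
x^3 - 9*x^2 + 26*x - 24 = (x - 4)*(x - 3)*(x - 2)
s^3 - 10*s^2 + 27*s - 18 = (s - 6)*(s - 3)*(s - 1)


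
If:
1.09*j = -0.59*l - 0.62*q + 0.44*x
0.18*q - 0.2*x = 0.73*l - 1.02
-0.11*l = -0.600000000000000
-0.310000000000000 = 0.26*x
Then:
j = -12.04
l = 5.45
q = 15.13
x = -1.19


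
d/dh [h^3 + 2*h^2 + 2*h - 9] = 3*h^2 + 4*h + 2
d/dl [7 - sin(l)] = -cos(l)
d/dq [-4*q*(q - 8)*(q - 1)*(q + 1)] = -16*q^3 + 96*q^2 + 8*q - 32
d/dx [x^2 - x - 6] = 2*x - 1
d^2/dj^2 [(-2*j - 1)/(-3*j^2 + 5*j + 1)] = 2*((7 - 18*j)*(-3*j^2 + 5*j + 1) - (2*j + 1)*(6*j - 5)^2)/(-3*j^2 + 5*j + 1)^3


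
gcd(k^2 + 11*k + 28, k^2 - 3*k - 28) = k + 4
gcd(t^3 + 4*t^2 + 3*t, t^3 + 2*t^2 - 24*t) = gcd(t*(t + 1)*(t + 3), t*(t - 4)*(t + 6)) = t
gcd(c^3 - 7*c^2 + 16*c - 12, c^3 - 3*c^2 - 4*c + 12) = c^2 - 5*c + 6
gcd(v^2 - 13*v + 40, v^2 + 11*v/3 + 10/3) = 1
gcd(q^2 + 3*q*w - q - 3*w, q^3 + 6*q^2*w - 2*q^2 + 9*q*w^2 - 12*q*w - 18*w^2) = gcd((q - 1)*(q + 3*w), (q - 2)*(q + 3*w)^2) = q + 3*w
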